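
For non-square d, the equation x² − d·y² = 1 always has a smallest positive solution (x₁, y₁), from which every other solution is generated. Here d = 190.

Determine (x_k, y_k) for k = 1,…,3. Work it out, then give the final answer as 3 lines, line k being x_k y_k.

[13; 1,3,1,1,1,…,3,1,26] for √190; ℓ=14 ⇒ convergent index 13
k=0  a_k=13  p_k/q_k = 13/1
…
k=2  a_k=3  p_k/q_k = 55/4
…
k=4  a_k=1  p_k/q_k = 124/9
…
k=6  a_k=2  p_k/q_k = 510/37
k=7  a_k=2  p_k/q_k = 1213/88
k=8  a_k=2  p_k/q_k = 2936/213
k=9  a_k=1  p_k/q_k = 4149/301
k=10  a_k=1  p_k/q_k = 7085/514
k=11  a_k=1  p_k/q_k = 11234/815
k=12  a_k=3  p_k/q_k = 40787/2959
k=13  a_k=1  p_k/q_k = 52021/3774
(x₁, y₁) = (52021, 3774);  52021² − 190·3774² = 1 ✓
n=2: (52021,3774)∘(52021,3774) = (52021·52021+190·3774·3774, 52021·3774+3774·52021) = (5412368881,392654508)
n=3: (5412368881,392654508)∘(52021,3774) = (52021·5412368881+190·3774·392654508, 52021·392654508+3774·5412368881) = (563113683064981,40852560317562)

52021 3774
5412368881 392654508
563113683064981 40852560317562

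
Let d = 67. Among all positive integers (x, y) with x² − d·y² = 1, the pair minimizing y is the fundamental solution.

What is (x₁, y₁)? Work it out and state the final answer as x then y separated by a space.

48842 5967

d=67: √d = [8; 5,2,1,1,7,1,1,2,5,16] (ℓ=10, even), read p_9/q_9
k=0  a_k=8  p_k/q_k = 8/1
k=1  a_k=5  p_k/q_k = 41/5
k=2  a_k=2  p_k/q_k = 90/11
…
k=4  a_k=1  p_k/q_k = 221/27
k=5  a_k=7  p_k/q_k = 1678/205
k=6  a_k=1  p_k/q_k = 1899/232
k=7  a_k=1  p_k/q_k = 3577/437
k=8  a_k=2  p_k/q_k = 9053/1106
k=9  a_k=5  p_k/q_k = 48842/5967
(x₁, y₁) = (48842, 5967);  48842² − 67·5967² = 1 ✓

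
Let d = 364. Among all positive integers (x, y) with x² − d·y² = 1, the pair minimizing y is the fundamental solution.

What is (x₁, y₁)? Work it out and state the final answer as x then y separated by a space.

4954951 259710

[19; 12,1,2,3,1,8,1,3,2,1,12,38] for √364; ℓ=12 ⇒ convergent index 11
a_0=19:  p_0=19·1+0=19,  q_0=19·0+1=1
a_1=12:  p_1=12·19+1=229,  q_1=12·1+0=12
…
a_4=3:  p_4=3·725+248=2423,  q_4=3·38+13=127
…
a_7=1:  p_7=1·27607+3148=30755,  q_7=1·1447+165=1612
a_8=3:  p_8=3·30755+27607=119872,  q_8=3·1612+1447=6283
a_9=2:  p_9=2·119872+30755=270499,  q_9=2·6283+1612=14178
a_10=1:  p_10=1·270499+119872=390371,  q_10=1·14178+6283=20461
a_11=12:  p_11=12·390371+270499=4954951,  q_11=12·20461+14178=259710
(x₁, y₁) = (4954951, 259710);  4954951² − 364·259710² = 1 ✓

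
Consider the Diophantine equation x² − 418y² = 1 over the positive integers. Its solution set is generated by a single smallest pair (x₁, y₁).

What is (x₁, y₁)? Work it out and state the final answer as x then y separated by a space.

d=418: √d = [20; 2,4,20,4,2,40] (ℓ=6, even), read p_5/q_5
i=0: a=20 ⇒ p=20, q=1
…
i=4: a=4 ⇒ p=15068, q=737
i=5: a=2 ⇒ p=33857, q=1656
fundamental: x₁=33857, y₁=1656  (since 1146296449 − 418·2742336 = 1)

33857 1656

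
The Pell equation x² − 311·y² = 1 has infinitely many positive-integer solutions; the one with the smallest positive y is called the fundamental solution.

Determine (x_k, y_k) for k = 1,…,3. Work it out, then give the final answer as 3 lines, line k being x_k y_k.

16883880 957397
570130807708799 32329152120720
19252040283316857636360 1091683049815963029803

√311 = [17; 1,1,1,2,1,…,1,1,34, …], period ℓ=16 (even) → k=15
a_0=17:  p_0=17·1+0=17,  q_0=17·0+1=1
a_1=1:  p_1=1·17+1=18,  q_1=1·1+0=1
…
a_4=2:  p_4=2·53+35=141,  q_4=2·3+2=8
a_5=1:  p_5=1·141+53=194,  q_5=1·8+3=11
a_6=6:  p_6=6·194+141=1305,  q_6=6·11+8=74
…
a_9=3:  p_9=3·71158+4109=217583,  q_9=3·4035+233=12338
…
a_11=1:  p_11=1·1376656+217583=1594239,  q_11=1·78063+12338=90401
…
a_13=1:  p_13=1·4565134+1594239=6159373,  q_13=1·258865+90401=349266
a_14=1:  p_14=1·6159373+4565134=10724507,  q_14=1·349266+258865=608131
a_15=1:  p_15=1·10724507+6159373=16883880,  q_15=1·608131+349266=957397
(x₁, y₁) = (16883880, 957397);  16883880² − 311·957397² = 1 ✓
n=2: (16883880,957397)∘(16883880,957397) = (16883880·16883880+311·957397·957397, 16883880·957397+957397·16883880) = (570130807708799,32329152120720)
n=3: (570130807708799,32329152120720)∘(16883880,957397) = (16883880·570130807708799+311·957397·32329152120720, 16883880·32329152120720+957397·570130807708799) = (19252040283316857636360,1091683049815963029803)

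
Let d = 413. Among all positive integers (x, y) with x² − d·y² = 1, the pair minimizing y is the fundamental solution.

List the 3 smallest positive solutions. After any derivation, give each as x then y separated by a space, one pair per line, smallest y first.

d=413: √d = [20; 3,9,1,4,1,9,3,40] (ℓ=8, even), read p_7/q_7
i=0: a=20 ⇒ p=20, q=1
i=1: a=3 ⇒ p=61, q=3
i=2: a=9 ⇒ p=569, q=28
i=3: a=1 ⇒ p=630, q=31
…
i=5: a=1 ⇒ p=3719, q=183
i=6: a=9 ⇒ p=36560, q=1799
i=7: a=3 ⇒ p=113399, q=5580
fundamental: x₁=113399, y₁=5580  (since 12859333201 − 413·31136400 = 1)
(x_2, y_2) = (113399·113399 + 413·5580·5580, 113399·5580 + 5580·113399) = (25718666401, 1265532840)
(x_3, y_3) = (113399·25718666401 + 413·5580·1265532840, 113399·1265532840 + 5580·25718666401) = (5832942102300599, 287020317040740)

113399 5580
25718666401 1265532840
5832942102300599 287020317040740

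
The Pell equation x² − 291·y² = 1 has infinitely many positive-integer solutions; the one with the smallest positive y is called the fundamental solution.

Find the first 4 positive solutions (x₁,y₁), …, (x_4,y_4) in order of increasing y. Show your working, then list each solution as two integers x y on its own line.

d=291: √d = [17; 17,34] (ℓ=2, even), read p_1/q_1
a_0=17:  p_0=17·1+0=17,  q_0=17·0+1=1
a_1=17:  p_1=17·17+1=290,  q_1=17·1+0=17
→ (290, 17).  Check: 290²=84100, 291·17²=84099, difference 1.
(x_2, y_2) = (290·290 + 291·17·17, 290·17 + 17·290) = (168199, 9860)
(x_3, y_3) = (290·168199 + 291·17·9860, 290·9860 + 17·168199) = (97555130, 5718783)
(x_4, y_4) = (290·97555130 + 291·17·5718783, 290·5718783 + 17·97555130) = (56581807201, 3316884280)

290 17
168199 9860
97555130 5718783
56581807201 3316884280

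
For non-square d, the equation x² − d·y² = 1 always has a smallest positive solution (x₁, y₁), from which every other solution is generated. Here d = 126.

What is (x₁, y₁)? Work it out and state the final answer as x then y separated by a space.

449 40

√126 = [11; 4,2,4,22, …], period ℓ=4 (even) → k=3
a_0=11:  p_0=11·1+0=11,  q_0=11·0+1=1
a_1=4:  p_1=4·11+1=45,  q_1=4·1+0=4
a_2=2:  p_2=2·45+11=101,  q_2=2·4+1=9
a_3=4:  p_3=4·101+45=449,  q_3=4·9+4=40
→ (449, 40).  Check: 449²=201601, 126·40²=201600, difference 1.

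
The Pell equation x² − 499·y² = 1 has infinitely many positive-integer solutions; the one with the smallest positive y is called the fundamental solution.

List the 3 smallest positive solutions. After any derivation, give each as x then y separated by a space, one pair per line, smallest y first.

√499 → a₀=22, period (2,1,21,1,2,44); ℓ=6 even so k=5
k=0  a_k=22  p_k/q_k = 22/1
k=1  a_k=2  p_k/q_k = 45/2
…
k=4  a_k=1  p_k/q_k = 1519/68
k=5  a_k=2  p_k/q_k = 4490/201
fundamental: x₁=4490, y₁=201  (since 20160100 − 499·40401 = 1)
k=2:  x_2 = 4490·4490+499·201·201 = 40320199,  y_2 = 4490·201+201·4490 = 1804980
k=3:  x_3 = 4490·40320199+499·201·1804980 = 362075382530,  y_3 = 4490·1804980+201·40320199 = 16208720199

4490 201
40320199 1804980
362075382530 16208720199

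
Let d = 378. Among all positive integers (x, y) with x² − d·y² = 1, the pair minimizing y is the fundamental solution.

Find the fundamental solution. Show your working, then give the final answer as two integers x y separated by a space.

√378 = [19; 2,3,1,4,1,3,2,38, …], period ℓ=8 (even) → k=7
step 0: (19, 1)  from 19·(1,0) + (0,1)
…
step 4: (836, 43)  from 4·(175,9) + (136,7)
…
step 6: (3869, 199)  from 3·(1011,52) + (836,43)
step 7: (8749, 450)  from 2·(3869,199) + (1011,52)
fundamental: x₁=8749, y₁=450  (since 76545001 − 378·202500 = 1)

8749 450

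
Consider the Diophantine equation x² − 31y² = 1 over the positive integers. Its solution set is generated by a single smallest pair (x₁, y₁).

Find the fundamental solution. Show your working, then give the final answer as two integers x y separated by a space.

1520 273

[5; 1,1,3,5,3,1,1,10] for √31; ℓ=8 ⇒ convergent index 7
k=0  a_k=5  p_k/q_k = 5/1
…
k=4  a_k=5  p_k/q_k = 206/37
k=5  a_k=3  p_k/q_k = 657/118
k=6  a_k=1  p_k/q_k = 863/155
k=7  a_k=1  p_k/q_k = 1520/273
→ (1520, 273).  Check: 1520²=2310400, 31·273²=2310399, difference 1.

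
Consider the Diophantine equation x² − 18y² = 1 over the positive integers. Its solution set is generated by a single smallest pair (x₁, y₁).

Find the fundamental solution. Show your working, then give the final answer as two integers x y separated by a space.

√18 → a₀=4, period (4,8); ℓ=2 even so k=1
a_0=4:  p_0=4·1+0=4,  q_0=4·0+1=1
a_1=4:  p_1=4·4+1=17,  q_1=4·1+0=4
(x₁, y₁) = (17, 4);  17² − 18·4² = 1 ✓

17 4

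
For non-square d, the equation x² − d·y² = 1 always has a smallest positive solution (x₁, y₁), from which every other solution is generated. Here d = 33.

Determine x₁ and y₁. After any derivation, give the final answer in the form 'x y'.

d=33: √d = [5; 1,2,1,10] (ℓ=4, even), read p_3/q_3
i=0: a=5 ⇒ p=5, q=1
i=1: a=1 ⇒ p=6, q=1
i=2: a=2 ⇒ p=17, q=3
i=3: a=1 ⇒ p=23, q=4
→ (23, 4).  Check: 23²=529, 33·4²=528, difference 1.

23 4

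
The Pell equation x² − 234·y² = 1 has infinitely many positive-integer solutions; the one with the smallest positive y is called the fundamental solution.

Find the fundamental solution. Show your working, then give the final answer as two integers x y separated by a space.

5201 340

√234 = [15; 3,2,1,2,1,2,3,30, …], period ℓ=8 (even) → k=7
i=0: a=15 ⇒ p=15, q=1
i=1: a=3 ⇒ p=46, q=3
i=2: a=2 ⇒ p=107, q=7
i=3: a=1 ⇒ p=153, q=10
i=4: a=2 ⇒ p=413, q=27
…
i=6: a=2 ⇒ p=1545, q=101
i=7: a=3 ⇒ p=5201, q=340
(x₁, y₁) = (5201, 340);  5201² − 234·340² = 1 ✓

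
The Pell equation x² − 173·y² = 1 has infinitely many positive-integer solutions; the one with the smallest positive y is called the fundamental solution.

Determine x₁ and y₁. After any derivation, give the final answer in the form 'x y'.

d=173: √d = [13; 6,1,1,6,26] (ℓ=5, odd), read p_9/q_9
step 0: (13, 1)  from 13·(1,0) + (0,1)
…
step 5: (29239, 2223)  from 26·(1118,85) + (171,13)
step 6: (176552, 13423)  from 6·(29239,2223) + (1118,85)
…
step 8: (382343, 29069)  from 1·(205791,15646) + (176552,13423)
step 9: (2499849, 190060)  from 6·(382343,29069) + (205791,15646)
→ (2499849, 190060).  Check: 2499849²=6249245022801, 173·190060²=6249245022800, difference 1.

2499849 190060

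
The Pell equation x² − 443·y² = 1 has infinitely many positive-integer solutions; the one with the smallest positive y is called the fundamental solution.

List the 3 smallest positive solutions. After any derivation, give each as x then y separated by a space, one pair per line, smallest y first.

442 21
390727 18564
345402226 16410555

d=443: √d = [21; 21,42] (ℓ=2, even), read p_1/q_1
step 0: (21, 1)  from 21·(1,0) + (0,1)
step 1: (442, 21)  from 21·(21,1) + (1,0)
→ (442, 21).  Check: 442²=195364, 443·21²=195363, difference 1.
k=2:  x_2 = 442·442+443·21·21 = 390727,  y_2 = 442·21+21·442 = 18564
k=3:  x_3 = 442·390727+443·21·18564 = 345402226,  y_3 = 442·18564+21·390727 = 16410555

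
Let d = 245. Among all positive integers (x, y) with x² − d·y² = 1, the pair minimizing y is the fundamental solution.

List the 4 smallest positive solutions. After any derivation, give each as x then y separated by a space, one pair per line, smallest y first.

√245 → a₀=15, period (1,1,1,7,6,7,1,1,1,30); ℓ=10 even so k=9
i=0: a=15 ⇒ p=15, q=1
i=1: a=1 ⇒ p=16, q=1
i=2: a=1 ⇒ p=31, q=2
i=3: a=1 ⇒ p=47, q=3
i=4: a=7 ⇒ p=360, q=23
…
i=6: a=7 ⇒ p=15809, q=1010
i=7: a=1 ⇒ p=18016, q=1151
i=8: a=1 ⇒ p=33825, q=2161
i=9: a=1 ⇒ p=51841, q=3312
(x₁, y₁) = (51841, 3312);  51841² − 245·3312² = 1 ✓
n=2: (51841,3312)∘(51841,3312) = (51841·51841+245·3312·3312, 51841·3312+3312·51841) = (5374978561,343394784)
n=3: (5374978561,343394784)∘(51841,3312) = (51841·5374978561+245·3312·343394784, 51841·343394784+3312·5374978561) = (557288527109761,35603857991376)
n=4: (557288527109761,35603857991376)∘(51841,3312) = (51841·557288527109761+245·3312·35603857991376, 51841·35603857991376+3312·557288527109761) = (57780789062419261441,3691479203918451648)

51841 3312
5374978561 343394784
557288527109761 35603857991376
57780789062419261441 3691479203918451648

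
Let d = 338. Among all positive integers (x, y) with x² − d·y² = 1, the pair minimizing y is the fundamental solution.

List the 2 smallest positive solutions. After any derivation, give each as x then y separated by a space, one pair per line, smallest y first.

√338 → a₀=18, period (2,1,1,2,36); ℓ=5 odd so k=9
step 0: (18, 1)  from 18·(1,0) + (0,1)
step 1: (37, 2)  from 2·(18,1) + (1,0)
step 2: (55, 3)  from 1·(37,2) + (18,1)
step 3: (92, 5)  from 1·(55,3) + (37,2)
…
step 5: (8696, 473)  from 36·(239,13) + (92,5)
step 6: (17631, 959)  from 2·(8696,473) + (239,13)
step 7: (26327, 1432)  from 1·(17631,959) + (8696,473)
step 8: (43958, 2391)  from 1·(26327,1432) + (17631,959)
step 9: (114243, 6214)  from 2·(43958,2391) + (26327,1432)
fundamental: x₁=114243, y₁=6214  (since 13051463049 − 338·38613796 = 1)
k=2:  x_2 = 114243·114243+338·6214·6214 = 26102926097,  y_2 = 114243·6214+6214·114243 = 1419812004

114243 6214
26102926097 1419812004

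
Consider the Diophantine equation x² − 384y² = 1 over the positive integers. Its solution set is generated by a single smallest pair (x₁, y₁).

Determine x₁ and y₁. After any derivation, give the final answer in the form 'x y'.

[19; 1,1,2,9,2,1,1,38] for √384; ℓ=8 ⇒ convergent index 7
k=0  a_k=19  p_k/q_k = 19/1
k=1  a_k=1  p_k/q_k = 20/1
k=2  a_k=1  p_k/q_k = 39/2
…
k=4  a_k=9  p_k/q_k = 921/47
…
k=6  a_k=1  p_k/q_k = 2861/146
k=7  a_k=1  p_k/q_k = 4801/245
→ (4801, 245).  Check: 4801²=23049601, 384·245²=23049600, difference 1.

4801 245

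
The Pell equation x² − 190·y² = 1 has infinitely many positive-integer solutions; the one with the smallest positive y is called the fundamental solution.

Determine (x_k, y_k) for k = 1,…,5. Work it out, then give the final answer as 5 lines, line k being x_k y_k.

52021 3774
5412368881 392654508
563113683064981 40852560317562
58587473808034384321 4250382080167131096
6095557949372399730460501 442218252343896093172470

[13; 1,3,1,1,1,…,3,1,26] for √190; ℓ=14 ⇒ convergent index 13
k=0  a_k=13  p_k/q_k = 13/1
k=1  a_k=1  p_k/q_k = 14/1
k=2  a_k=3  p_k/q_k = 55/4
k=3  a_k=1  p_k/q_k = 69/5
…
k=5  a_k=1  p_k/q_k = 193/14
k=6  a_k=2  p_k/q_k = 510/37
k=7  a_k=2  p_k/q_k = 1213/88
k=8  a_k=2  p_k/q_k = 2936/213
k=9  a_k=1  p_k/q_k = 4149/301
…
k=12  a_k=3  p_k/q_k = 40787/2959
k=13  a_k=1  p_k/q_k = 52021/3774
fundamental: x₁=52021, y₁=3774  (since 2706184441 − 190·14243076 = 1)
(52021+3774√190)^2 = 5412368881 + 392654508√190
(52021+3774√190)^3 = 563113683064981 + 40852560317562√190
(52021+3774√190)^4 = 58587473808034384321 + 4250382080167131096√190
(52021+3774√190)^5 = 6095557949372399730460501 + 442218252343896093172470√190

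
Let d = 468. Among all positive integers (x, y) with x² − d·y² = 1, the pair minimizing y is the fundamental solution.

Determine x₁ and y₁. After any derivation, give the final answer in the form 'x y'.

649 30

[21; 1,1,1,2,1,1,1,42] for √468; ℓ=8 ⇒ convergent index 7
i=0: a=21 ⇒ p=21, q=1
i=1: a=1 ⇒ p=22, q=1
i=2: a=1 ⇒ p=43, q=2
i=3: a=1 ⇒ p=65, q=3
i=4: a=2 ⇒ p=173, q=8
…
i=6: a=1 ⇒ p=411, q=19
i=7: a=1 ⇒ p=649, q=30
→ (649, 30).  Check: 649²=421201, 468·30²=421200, difference 1.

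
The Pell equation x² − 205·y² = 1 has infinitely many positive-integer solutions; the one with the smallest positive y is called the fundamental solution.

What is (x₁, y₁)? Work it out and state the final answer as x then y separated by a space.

[14; 3,6,1,4,1,6,3,28] for √205; ℓ=8 ⇒ convergent index 7
k=0  a_k=14  p_k/q_k = 14/1
k=1  a_k=3  p_k/q_k = 43/3
k=2  a_k=6  p_k/q_k = 272/19
k=3  a_k=1  p_k/q_k = 315/22
k=4  a_k=4  p_k/q_k = 1532/107
k=5  a_k=1  p_k/q_k = 1847/129
k=6  a_k=6  p_k/q_k = 12614/881
k=7  a_k=3  p_k/q_k = 39689/2772
→ (39689, 2772).  Check: 39689²=1575216721, 205·2772²=1575216720, difference 1.

39689 2772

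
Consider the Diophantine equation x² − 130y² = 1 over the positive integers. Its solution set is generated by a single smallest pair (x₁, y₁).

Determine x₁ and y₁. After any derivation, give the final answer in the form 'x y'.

6499 570

d=130: √d = [11; 2,2,22] (ℓ=3, odd), read p_5/q_5
i=0: a=11 ⇒ p=11, q=1
i=1: a=2 ⇒ p=23, q=2
…
i=3: a=22 ⇒ p=1277, q=112
i=4: a=2 ⇒ p=2611, q=229
i=5: a=2 ⇒ p=6499, q=570
(x₁, y₁) = (6499, 570);  6499² − 130·570² = 1 ✓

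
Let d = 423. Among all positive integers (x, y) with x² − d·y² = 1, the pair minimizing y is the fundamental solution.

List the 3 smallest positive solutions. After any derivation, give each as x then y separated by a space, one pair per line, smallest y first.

4607 224
42448897 2063936
391124132351 19017106080

√423 = [20; 1,1,3,4,3,1,1,40, …], period ℓ=8 (even) → k=7
i=0: a=20 ⇒ p=20, q=1
i=1: a=1 ⇒ p=21, q=1
…
i=3: a=3 ⇒ p=144, q=7
i=4: a=4 ⇒ p=617, q=30
…
i=6: a=1 ⇒ p=2612, q=127
i=7: a=1 ⇒ p=4607, q=224
fundamental: x₁=4607, y₁=224  (since 21224449 − 423·50176 = 1)
(4607+224√423)^2 = 42448897 + 2063936√423
(4607+224√423)^3 = 391124132351 + 19017106080√423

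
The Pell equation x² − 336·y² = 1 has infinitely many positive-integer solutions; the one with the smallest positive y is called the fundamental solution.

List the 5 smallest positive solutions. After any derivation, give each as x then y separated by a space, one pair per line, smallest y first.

55 3
6049 330
665335 36297
73180801 3992340
8049222775 439121103

√336 = [18; 3,36, …], period ℓ=2 (even) → k=1
a_0=18:  p_0=18·1+0=18,  q_0=18·0+1=1
a_1=3:  p_1=3·18+1=55,  q_1=3·1+0=3
→ (55, 3).  Check: 55²=3025, 336·3²=3024, difference 1.
n=2: (55,3)∘(55,3) = (55·55+336·3·3, 55·3+3·55) = (6049,330)
n=3: (6049,330)∘(55,3) = (55·6049+336·3·330, 55·330+3·6049) = (665335,36297)
n=4: (665335,36297)∘(55,3) = (55·665335+336·3·36297, 55·36297+3·665335) = (73180801,3992340)
n=5: (73180801,3992340)∘(55,3) = (55·73180801+336·3·3992340, 55·3992340+3·73180801) = (8049222775,439121103)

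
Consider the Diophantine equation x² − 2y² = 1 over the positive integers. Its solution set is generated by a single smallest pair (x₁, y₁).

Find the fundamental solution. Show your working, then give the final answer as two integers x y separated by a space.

3 2

[1; 2] for √2; ℓ=1 ⇒ convergent index 1
step 0: (1, 1)  from 1·(1,0) + (0,1)
step 1: (3, 2)  from 2·(1,1) + (1,0)
fundamental: x₁=3, y₁=2  (since 9 − 2·4 = 1)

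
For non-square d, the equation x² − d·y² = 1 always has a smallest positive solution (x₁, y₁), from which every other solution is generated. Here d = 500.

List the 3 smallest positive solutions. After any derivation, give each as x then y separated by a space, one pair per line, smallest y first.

930249 41602
1730726404001 77400437796
3220013013190122249 144003359718540806

d=500: √d = [22; 2,1,3,2,1,…,1,2,44] (ℓ=14, even), read p_13/q_13
step 0: (22, 1)  from 22·(1,0) + (0,1)
…
step 4: (559, 25)  from 2·(246,11) + (67,3)
…
step 6: (1364, 61)  from 1·(805,36) + (559,25)
step 7: (14445, 646)  from 10·(1364,61) + (805,36)
step 8: (15809, 707)  from 1·(14445,646) + (1364,61)
…
step 10: (76317, 3413)  from 2·(30254,1353) + (15809,707)
step 11: (259205, 11592)  from 3·(76317,3413) + (30254,1353)
step 12: (335522, 15005)  from 1·(259205,11592) + (76317,3413)
step 13: (930249, 41602)  from 2·(335522,15005) + (259205,11592)
→ (930249, 41602).  Check: 930249²=865363202001, 500·41602²=865363202000, difference 1.
(x_2, y_2) = (930249·930249 + 500·41602·41602, 930249·41602 + 41602·930249) = (1730726404001, 77400437796)
(x_3, y_3) = (930249·1730726404001 + 500·41602·77400437796, 930249·77400437796 + 41602·1730726404001) = (3220013013190122249, 144003359718540806)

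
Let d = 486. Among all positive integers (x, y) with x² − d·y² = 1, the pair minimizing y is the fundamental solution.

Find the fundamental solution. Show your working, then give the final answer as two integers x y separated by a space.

485 22

√486 → a₀=22, period (22,44); ℓ=2 even so k=1
i=0: a=22 ⇒ p=22, q=1
i=1: a=22 ⇒ p=485, q=22
(x₁, y₁) = (485, 22);  485² − 486·22² = 1 ✓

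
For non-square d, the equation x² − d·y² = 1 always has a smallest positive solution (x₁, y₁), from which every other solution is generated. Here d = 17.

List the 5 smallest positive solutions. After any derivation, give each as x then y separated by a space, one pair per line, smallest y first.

[4; 8] for √17; ℓ=1 ⇒ convergent index 1
k=0  a_k=4  p_k/q_k = 4/1
k=1  a_k=8  p_k/q_k = 33/8
(x₁, y₁) = (33, 8);  33² − 17·8² = 1 ✓
(x_2, y_2) = (33·33 + 17·8·8, 33·8 + 8·33) = (2177, 528)
(x_3, y_3) = (33·2177 + 17·8·528, 33·528 + 8·2177) = (143649, 34840)
(x_4, y_4) = (33·143649 + 17·8·34840, 33·34840 + 8·143649) = (9478657, 2298912)
(x_5, y_5) = (33·9478657 + 17·8·2298912, 33·2298912 + 8·9478657) = (625447713, 151693352)

33 8
2177 528
143649 34840
9478657 2298912
625447713 151693352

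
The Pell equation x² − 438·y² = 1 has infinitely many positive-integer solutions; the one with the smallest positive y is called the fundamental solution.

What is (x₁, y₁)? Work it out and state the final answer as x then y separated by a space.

293 14

√438 → a₀=20, period (1,12,1,40); ℓ=4 even so k=3
i=0: a=20 ⇒ p=20, q=1
…
i=2: a=12 ⇒ p=272, q=13
i=3: a=1 ⇒ p=293, q=14
→ (293, 14).  Check: 293²=85849, 438·14²=85848, difference 1.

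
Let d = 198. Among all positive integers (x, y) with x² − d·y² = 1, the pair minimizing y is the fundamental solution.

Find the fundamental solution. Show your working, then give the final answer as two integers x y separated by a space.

197 14

√198 = [14; 14,28, …], period ℓ=2 (even) → k=1
k=0  a_k=14  p_k/q_k = 14/1
k=1  a_k=14  p_k/q_k = 197/14
fundamental: x₁=197, y₁=14  (since 38809 − 198·196 = 1)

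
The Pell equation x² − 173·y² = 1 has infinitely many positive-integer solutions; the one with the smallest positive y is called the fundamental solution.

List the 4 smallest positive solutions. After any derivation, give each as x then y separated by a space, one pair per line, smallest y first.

[13; 6,1,1,6,26] for √173; ℓ=5 ⇒ convergent index 9
step 0: (13, 1)  from 13·(1,0) + (0,1)
…
step 2: (92, 7)  from 1·(79,6) + (13,1)
step 3: (171, 13)  from 1·(92,7) + (79,6)
step 4: (1118, 85)  from 6·(171,13) + (92,7)
step 5: (29239, 2223)  from 26·(1118,85) + (171,13)
step 6: (176552, 13423)  from 6·(29239,2223) + (1118,85)
step 7: (205791, 15646)  from 1·(176552,13423) + (29239,2223)
step 8: (382343, 29069)  from 1·(205791,15646) + (176552,13423)
step 9: (2499849, 190060)  from 6·(382343,29069) + (205791,15646)
(x₁, y₁) = (2499849, 190060);  2499849² − 173·190060² = 1 ✓
(x_2, y_2) = (2499849·2499849 + 173·190060·190060, 2499849·190060 + 190060·2499849) = (12498490045601, 950242601880)
(x_3, y_3) = (2499849·12498490045601 + 173·190060·950242601880, 2499849·950242601880 + 190060·12498490045601) = (62488675684008728649, 4750926036134042180)
(x_4, y_4) = (2499849·62488675684008728649 + 173·190060·4750926036134042180, 2499849·4750926036134042180 + 190060·62488675684008728649) = (312424506839974574118902401, 23753195401006348176659760)

2499849 190060
12498490045601 950242601880
62488675684008728649 4750926036134042180
312424506839974574118902401 23753195401006348176659760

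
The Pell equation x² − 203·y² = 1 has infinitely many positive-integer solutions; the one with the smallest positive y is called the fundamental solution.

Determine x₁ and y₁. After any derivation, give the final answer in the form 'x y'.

√203 = [14; 4,28, …], period ℓ=2 (even) → k=1
k=0  a_k=14  p_k/q_k = 14/1
k=1  a_k=4  p_k/q_k = 57/4
(x₁, y₁) = (57, 4);  57² − 203·4² = 1 ✓

57 4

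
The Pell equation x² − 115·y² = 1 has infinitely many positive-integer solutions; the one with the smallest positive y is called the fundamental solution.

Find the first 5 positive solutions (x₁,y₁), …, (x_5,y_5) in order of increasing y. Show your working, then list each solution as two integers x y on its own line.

1126 105
2535751 236460
5710510126 532507815
12860066268001 1199207362920
28960863525028126 2700614448788025

d=115: √d = [10; 1,2,1,1,1,1,1,2,1,20] (ℓ=10, even), read p_9/q_9
i=0: a=10 ⇒ p=10, q=1
…
i=2: a=2 ⇒ p=32, q=3
i=3: a=1 ⇒ p=43, q=4
i=4: a=1 ⇒ p=75, q=7
…
i=6: a=1 ⇒ p=193, q=18
i=7: a=1 ⇒ p=311, q=29
i=8: a=2 ⇒ p=815, q=76
i=9: a=1 ⇒ p=1126, q=105
(x₁, y₁) = (1126, 105);  1126² − 115·105² = 1 ✓
(1126+105√115)^2 = 2535751 + 236460√115
(1126+105√115)^3 = 5710510126 + 532507815√115
(1126+105√115)^4 = 12860066268001 + 1199207362920√115
(1126+105√115)^5 = 28960863525028126 + 2700614448788025√115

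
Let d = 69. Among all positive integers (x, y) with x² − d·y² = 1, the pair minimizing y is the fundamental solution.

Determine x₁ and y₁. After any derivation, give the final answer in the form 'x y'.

√69 → a₀=8, period (3,3,1,4,1,3,3,16); ℓ=8 even so k=7
a_0=8:  p_0=8·1+0=8,  q_0=8·0+1=1
…
a_2=3:  p_2=3·25+8=83,  q_2=3·3+1=10
…
a_5=1:  p_5=1·515+108=623,  q_5=1·62+13=75
a_6=3:  p_6=3·623+515=2384,  q_6=3·75+62=287
a_7=3:  p_7=3·2384+623=7775,  q_7=3·287+75=936
→ (7775, 936).  Check: 7775²=60450625, 69·936²=60450624, difference 1.

7775 936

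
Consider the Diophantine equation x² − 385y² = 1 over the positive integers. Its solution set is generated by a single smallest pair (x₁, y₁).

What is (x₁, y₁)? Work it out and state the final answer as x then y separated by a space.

95831 4884

[19; 1,1,1,1,1,…,1,1,38] for √385; ℓ=16 ⇒ convergent index 15
a_0=19:  p_0=19·1+0=19,  q_0=19·0+1=1
…
a_2=1:  p_2=1·20+19=39,  q_2=1·1+1=2
a_3=1:  p_3=1·39+20=59,  q_3=1·2+1=3
a_4=1:  p_4=1·59+39=98,  q_4=1·3+2=5
a_5=1:  p_5=1·98+59=157,  q_5=1·5+3=8
…
a_7=1:  p_7=1·569+157=726,  q_7=1·29+8=37
a_8=2:  p_8=2·726+569=2021,  q_8=2·37+29=103
…
a_11=1:  p_11=1·10262+2747=13009,  q_11=1·523+140=663
a_12=1:  p_12=1·13009+10262=23271,  q_12=1·663+523=1186
a_13=1:  p_13=1·23271+13009=36280,  q_13=1·1186+663=1849
a_14=1:  p_14=1·36280+23271=59551,  q_14=1·1849+1186=3035
a_15=1:  p_15=1·59551+36280=95831,  q_15=1·3035+1849=4884
fundamental: x₁=95831, y₁=4884  (since 9183580561 − 385·23853456 = 1)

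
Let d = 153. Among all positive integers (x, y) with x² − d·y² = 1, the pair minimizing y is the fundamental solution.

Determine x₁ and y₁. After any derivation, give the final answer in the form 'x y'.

[12; 2,1,2,2,2,1,2,24] for √153; ℓ=8 ⇒ convergent index 7
step 0: (12, 1)  from 12·(1,0) + (0,1)
…
step 4: (235, 19)  from 2·(99,8) + (37,3)
…
step 6: (804, 65)  from 1·(569,46) + (235,19)
step 7: (2177, 176)  from 2·(804,65) + (569,46)
→ (2177, 176).  Check: 2177²=4739329, 153·176²=4739328, difference 1.

2177 176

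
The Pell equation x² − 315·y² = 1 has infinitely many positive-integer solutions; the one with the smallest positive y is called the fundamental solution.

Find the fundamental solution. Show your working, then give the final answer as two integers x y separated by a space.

[17; 1,2,1,34] for √315; ℓ=4 ⇒ convergent index 3
step 0: (17, 1)  from 17·(1,0) + (0,1)
…
step 2: (53, 3)  from 2·(18,1) + (17,1)
step 3: (71, 4)  from 1·(53,3) + (18,1)
→ (71, 4).  Check: 71²=5041, 315·4²=5040, difference 1.

71 4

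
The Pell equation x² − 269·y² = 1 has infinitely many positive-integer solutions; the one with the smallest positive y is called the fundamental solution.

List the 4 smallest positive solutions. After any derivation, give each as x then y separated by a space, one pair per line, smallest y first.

13449 820
361751201 22056360
9730383791049 593271970460
261727862849884801 15957829439376720

√269 = [16; 2,2,32, …], period ℓ=3 (odd) → k=5
step 0: (16, 1)  from 16·(1,0) + (0,1)
step 1: (33, 2)  from 2·(16,1) + (1,0)
…
step 3: (2657, 162)  from 32·(82,5) + (33,2)
step 4: (5396, 329)  from 2·(2657,162) + (82,5)
step 5: (13449, 820)  from 2·(5396,329) + (2657,162)
(x₁, y₁) = (13449, 820);  13449² − 269·820² = 1 ✓
n=2: (13449,820)∘(13449,820) = (13449·13449+269·820·820, 13449·820+820·13449) = (361751201,22056360)
n=3: (361751201,22056360)∘(13449,820) = (13449·361751201+269·820·22056360, 13449·22056360+820·361751201) = (9730383791049,593271970460)
n=4: (9730383791049,593271970460)∘(13449,820) = (13449·9730383791049+269·820·593271970460, 13449·593271970460+820·9730383791049) = (261727862849884801,15957829439376720)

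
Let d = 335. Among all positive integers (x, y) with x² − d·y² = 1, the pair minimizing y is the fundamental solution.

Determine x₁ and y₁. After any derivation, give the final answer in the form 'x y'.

604 33

d=335: √d = [18; 3,3,3,36] (ℓ=4, even), read p_3/q_3
step 0: (18, 1)  from 18·(1,0) + (0,1)
step 1: (55, 3)  from 3·(18,1) + (1,0)
step 2: (183, 10)  from 3·(55,3) + (18,1)
step 3: (604, 33)  from 3·(183,10) + (55,3)
fundamental: x₁=604, y₁=33  (since 364816 − 335·1089 = 1)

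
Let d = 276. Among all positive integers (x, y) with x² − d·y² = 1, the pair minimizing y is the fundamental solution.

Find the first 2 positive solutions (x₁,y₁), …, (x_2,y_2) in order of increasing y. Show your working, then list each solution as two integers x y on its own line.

7775 468
120901249 7277400

√276 → a₀=16, period (1,1,1,1,2,2,2,1,1,1,1,32); ℓ=12 even so k=11
a_0=16:  p_0=16·1+0=16,  q_0=16·0+1=1
…
a_4=1:  p_4=1·50+33=83,  q_4=1·3+2=5
…
a_10=1:  p_10=1·3007+1761=4768,  q_10=1·181+106=287
a_11=1:  p_11=1·4768+3007=7775,  q_11=1·287+181=468
(x₁, y₁) = (7775, 468);  7775² − 276·468² = 1 ✓
k=2:  x_2 = 7775·7775+276·468·468 = 120901249,  y_2 = 7775·468+468·7775 = 7277400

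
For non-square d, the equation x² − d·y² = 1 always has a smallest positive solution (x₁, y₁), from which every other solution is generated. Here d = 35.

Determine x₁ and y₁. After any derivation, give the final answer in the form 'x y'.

√35 → a₀=5, period (1,10); ℓ=2 even so k=1
step 0: (5, 1)  from 5·(1,0) + (0,1)
step 1: (6, 1)  from 1·(5,1) + (1,0)
fundamental: x₁=6, y₁=1  (since 36 − 35·1 = 1)

6 1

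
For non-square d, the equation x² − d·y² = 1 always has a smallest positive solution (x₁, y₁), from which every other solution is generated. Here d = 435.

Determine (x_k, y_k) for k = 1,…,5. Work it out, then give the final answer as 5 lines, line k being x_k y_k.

d=435: √d = [20; 1,5,1,40] (ℓ=4, even), read p_3/q_3
a_0=20:  p_0=20·1+0=20,  q_0=20·0+1=1
a_1=1:  p_1=1·20+1=21,  q_1=1·1+0=1
a_2=5:  p_2=5·21+20=125,  q_2=5·1+1=6
a_3=1:  p_3=1·125+21=146,  q_3=1·6+1=7
fundamental: x₁=146, y₁=7  (since 21316 − 435·49 = 1)
(x_2, y_2) = (146·146 + 435·7·7, 146·7 + 7·146) = (42631, 2044)
(x_3, y_3) = (146·42631 + 435·7·2044, 146·2044 + 7·42631) = (12448106, 596841)
(x_4, y_4) = (146·12448106 + 435·7·596841, 146·596841 + 7·12448106) = (3634804321, 174275528)
(x_5, y_5) = (146·3634804321 + 435·7·174275528, 146·174275528 + 7·3634804321) = (1061350413626, 50887857335)

146 7
42631 2044
12448106 596841
3634804321 174275528
1061350413626 50887857335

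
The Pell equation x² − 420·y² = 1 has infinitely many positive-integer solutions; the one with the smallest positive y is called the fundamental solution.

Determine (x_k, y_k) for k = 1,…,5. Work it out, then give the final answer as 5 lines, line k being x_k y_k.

√420 → a₀=20, period (2,40); ℓ=2 even so k=1
k=0  a_k=20  p_k/q_k = 20/1
k=1  a_k=2  p_k/q_k = 41/2
(x₁, y₁) = (41, 2);  41² − 420·2² = 1 ✓
(41+2√420)^2 = 3361 + 164√420
(41+2√420)^3 = 275561 + 13446√420
(41+2√420)^4 = 22592641 + 1102408√420
(41+2√420)^5 = 1852321001 + 90384010√420

41 2
3361 164
275561 13446
22592641 1102408
1852321001 90384010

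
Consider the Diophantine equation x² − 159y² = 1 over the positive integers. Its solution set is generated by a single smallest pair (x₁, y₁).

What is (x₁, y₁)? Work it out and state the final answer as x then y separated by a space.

√159 → a₀=12, period (1,1,1,1,3,1,1,1,1,24); ℓ=10 even so k=9
i=0: a=12 ⇒ p=12, q=1
i=1: a=1 ⇒ p=13, q=1
i=2: a=1 ⇒ p=25, q=2
i=3: a=1 ⇒ p=38, q=3
…
i=6: a=1 ⇒ p=290, q=23
…
i=8: a=1 ⇒ p=807, q=64
i=9: a=1 ⇒ p=1324, q=105
→ (1324, 105).  Check: 1324²=1752976, 159·105²=1752975, difference 1.

1324 105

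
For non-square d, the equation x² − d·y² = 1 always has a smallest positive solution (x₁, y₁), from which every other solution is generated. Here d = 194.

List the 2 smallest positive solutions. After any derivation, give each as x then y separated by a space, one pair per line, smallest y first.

195 14
76049 5460

[13; 1,12,1,26] for √194; ℓ=4 ⇒ convergent index 3
step 0: (13, 1)  from 13·(1,0) + (0,1)
step 1: (14, 1)  from 1·(13,1) + (1,0)
step 2: (181, 13)  from 12·(14,1) + (13,1)
step 3: (195, 14)  from 1·(181,13) + (14,1)
fundamental: x₁=195, y₁=14  (since 38025 − 194·196 = 1)
k=2:  x_2 = 195·195+194·14·14 = 76049,  y_2 = 195·14+14·195 = 5460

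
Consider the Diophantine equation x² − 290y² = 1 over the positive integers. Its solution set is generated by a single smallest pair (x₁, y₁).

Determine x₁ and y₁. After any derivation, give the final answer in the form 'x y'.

√290 = [17; 34, …], period ℓ=1 (odd) → k=1
a_0=17:  p_0=17·1+0=17,  q_0=17·0+1=1
a_1=34:  p_1=34·17+1=579,  q_1=34·1+0=34
(x₁, y₁) = (579, 34);  579² − 290·34² = 1 ✓

579 34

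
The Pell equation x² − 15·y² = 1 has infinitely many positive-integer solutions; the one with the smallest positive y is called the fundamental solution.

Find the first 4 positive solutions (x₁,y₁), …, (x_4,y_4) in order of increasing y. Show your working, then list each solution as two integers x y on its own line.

4 1
31 8
244 63
1921 496

√15 = [3; 1,6, …], period ℓ=2 (even) → k=1
step 0: (3, 1)  from 3·(1,0) + (0,1)
step 1: (4, 1)  from 1·(3,1) + (1,0)
(x₁, y₁) = (4, 1);  4² − 15·1² = 1 ✓
(4+1√15)^2 = 31 + 8√15
(4+1√15)^3 = 244 + 63√15
(4+1√15)^4 = 1921 + 496√15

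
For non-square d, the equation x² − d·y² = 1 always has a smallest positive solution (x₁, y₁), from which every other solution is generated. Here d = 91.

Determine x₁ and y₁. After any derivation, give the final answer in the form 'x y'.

[9; 1,1,5,1,5,1,1,18] for √91; ℓ=8 ⇒ convergent index 7
step 0: (9, 1)  from 9·(1,0) + (0,1)
step 1: (10, 1)  from 1·(9,1) + (1,0)
…
step 3: (105, 11)  from 5·(19,2) + (10,1)
step 4: (124, 13)  from 1·(105,11) + (19,2)
…
step 6: (849, 89)  from 1·(725,76) + (124,13)
step 7: (1574, 165)  from 1·(849,89) + (725,76)
fundamental: x₁=1574, y₁=165  (since 2477476 − 91·27225 = 1)

1574 165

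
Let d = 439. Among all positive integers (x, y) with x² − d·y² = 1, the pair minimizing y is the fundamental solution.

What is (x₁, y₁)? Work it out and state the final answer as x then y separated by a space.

440 21

d=439: √d = [20; 1,19,1,40] (ℓ=4, even), read p_3/q_3
k=0  a_k=20  p_k/q_k = 20/1
…
k=2  a_k=19  p_k/q_k = 419/20
k=3  a_k=1  p_k/q_k = 440/21
fundamental: x₁=440, y₁=21  (since 193600 − 439·441 = 1)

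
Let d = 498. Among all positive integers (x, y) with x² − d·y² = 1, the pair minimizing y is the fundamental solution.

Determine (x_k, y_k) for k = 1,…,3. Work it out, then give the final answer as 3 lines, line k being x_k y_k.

√498 → a₀=22, period (3,6,22,6,3,44); ℓ=6 even so k=5
i=0: a=22 ⇒ p=22, q=1
…
i=2: a=6 ⇒ p=424, q=19
…
i=4: a=6 ⇒ p=56794, q=2545
i=5: a=3 ⇒ p=179777, q=8056
(x₁, y₁) = (179777, 8056);  179777² − 498·8056² = 1 ✓
(x_2, y_2) = (179777·179777 + 498·8056·8056, 179777·8056 + 8056·179777) = (64639539457, 2896567024)
(x_3, y_3) = (179777·64639539457 + 498·8056·2896567024, 179777·2896567024 + 8056·64639539457) = (23241404969742401, 1041472259739240)

179777 8056
64639539457 2896567024
23241404969742401 1041472259739240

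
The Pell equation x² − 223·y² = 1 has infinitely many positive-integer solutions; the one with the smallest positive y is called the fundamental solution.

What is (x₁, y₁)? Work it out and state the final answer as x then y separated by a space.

224 15

√223 → a₀=14, period (1,13,1,28); ℓ=4 even so k=3
a_0=14:  p_0=14·1+0=14,  q_0=14·0+1=1
a_1=1:  p_1=1·14+1=15,  q_1=1·1+0=1
a_2=13:  p_2=13·15+14=209,  q_2=13·1+1=14
a_3=1:  p_3=1·209+15=224,  q_3=1·14+1=15
(x₁, y₁) = (224, 15);  224² − 223·15² = 1 ✓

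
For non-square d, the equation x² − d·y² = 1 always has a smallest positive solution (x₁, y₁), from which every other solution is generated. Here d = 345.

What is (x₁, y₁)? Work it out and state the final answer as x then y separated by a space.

6761 364

[18; 1,1,2,1,6,1,2,1,1,36] for √345; ℓ=10 ⇒ convergent index 9
i=0: a=18 ⇒ p=18, q=1
i=1: a=1 ⇒ p=19, q=1
…
i=3: a=2 ⇒ p=93, q=5
i=4: a=1 ⇒ p=130, q=7
i=5: a=6 ⇒ p=873, q=47
i=6: a=1 ⇒ p=1003, q=54
i=7: a=2 ⇒ p=2879, q=155
i=8: a=1 ⇒ p=3882, q=209
i=9: a=1 ⇒ p=6761, q=364
(x₁, y₁) = (6761, 364);  6761² − 345·364² = 1 ✓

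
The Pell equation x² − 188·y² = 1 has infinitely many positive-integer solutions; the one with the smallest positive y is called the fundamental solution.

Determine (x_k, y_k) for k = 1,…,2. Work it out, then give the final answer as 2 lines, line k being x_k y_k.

4607 336
42448897 3095904

[13; 1,2,2,6,2,2,1,26] for √188; ℓ=8 ⇒ convergent index 7
i=0: a=13 ⇒ p=13, q=1
i=1: a=1 ⇒ p=14, q=1
…
i=3: a=2 ⇒ p=96, q=7
i=4: a=6 ⇒ p=617, q=45
i=5: a=2 ⇒ p=1330, q=97
i=6: a=2 ⇒ p=3277, q=239
i=7: a=1 ⇒ p=4607, q=336
→ (4607, 336).  Check: 4607²=21224449, 188·336²=21224448, difference 1.
(4607+336√188)^2 = 42448897 + 3095904√188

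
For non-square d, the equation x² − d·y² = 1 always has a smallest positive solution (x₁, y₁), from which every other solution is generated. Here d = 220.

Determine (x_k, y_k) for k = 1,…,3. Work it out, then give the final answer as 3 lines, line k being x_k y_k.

[14; 1,4,1,28] for √220; ℓ=4 ⇒ convergent index 3
i=0: a=14 ⇒ p=14, q=1
i=1: a=1 ⇒ p=15, q=1
i=2: a=4 ⇒ p=74, q=5
i=3: a=1 ⇒ p=89, q=6
fundamental: x₁=89, y₁=6  (since 7921 − 220·36 = 1)
k=2:  x_2 = 89·89+220·6·6 = 15841,  y_2 = 89·6+6·89 = 1068
k=3:  x_3 = 89·15841+220·6·1068 = 2819609,  y_3 = 89·1068+6·15841 = 190098

89 6
15841 1068
2819609 190098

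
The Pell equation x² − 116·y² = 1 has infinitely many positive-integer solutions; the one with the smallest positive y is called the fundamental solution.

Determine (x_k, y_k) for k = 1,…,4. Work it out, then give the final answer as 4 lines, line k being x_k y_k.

√116 = [10; 1,3,2,1,4,1,2,3,1,20, …], period ℓ=10 (even) → k=9
i=0: a=10 ⇒ p=10, q=1
i=1: a=1 ⇒ p=11, q=1
…
i=3: a=2 ⇒ p=97, q=9
…
i=6: a=1 ⇒ p=797, q=74
i=7: a=2 ⇒ p=2251, q=209
i=8: a=3 ⇒ p=7550, q=701
i=9: a=1 ⇒ p=9801, q=910
→ (9801, 910).  Check: 9801²=96059601, 116·910²=96059600, difference 1.
(9801+910√116)^2 = 192119201 + 17837820√116
(9801+910√116)^3 = 3765920568201 + 349656946730√116
(9801+910√116)^4 = 73819574785756801 + 6853975451963640√116

9801 910
192119201 17837820
3765920568201 349656946730
73819574785756801 6853975451963640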